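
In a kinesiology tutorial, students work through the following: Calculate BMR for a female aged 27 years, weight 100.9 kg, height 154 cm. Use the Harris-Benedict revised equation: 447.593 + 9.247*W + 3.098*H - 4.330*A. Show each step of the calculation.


Substituting values:
W term = 9.247 * 100.9 = 933.0223
H term = 3.098 * 154 = 477.092
A term = 4.330 * 27 = 116.91
BMR = 1740.8 kcal/day

1740.8 kcal/day


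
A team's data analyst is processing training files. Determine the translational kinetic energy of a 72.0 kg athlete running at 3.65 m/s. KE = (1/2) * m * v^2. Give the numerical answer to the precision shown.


KE = 0.5 * m * v^2
= 0.5 * 72.0 * 3.65^2
= 0.5 * 72.0 * 13.3225
= 479.61 J

479.61 J


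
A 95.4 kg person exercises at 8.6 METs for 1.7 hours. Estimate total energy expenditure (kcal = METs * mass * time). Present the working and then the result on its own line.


Energy = METs * mass(kg) * time(h)
= 8.6 * 95.4 * 1.7
= 1394.75 kcal

1394.75 kcal


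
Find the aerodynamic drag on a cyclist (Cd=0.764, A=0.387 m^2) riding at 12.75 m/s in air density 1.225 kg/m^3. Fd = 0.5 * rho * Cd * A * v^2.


Fd = 0.5 * 1.225 * 0.764 * 0.387 * 12.75^2
= 0.5 * 1.225 * 0.764 * 0.387 * 162.5625
= 29.44 N

29.44 N


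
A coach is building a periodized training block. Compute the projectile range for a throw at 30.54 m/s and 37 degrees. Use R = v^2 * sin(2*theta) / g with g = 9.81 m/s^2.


Two times the angle = 74 degrees
sin(74) = 0.961262
R = 932.6916 * 0.961262 / 9.81 = 91.393 m

91.393 m


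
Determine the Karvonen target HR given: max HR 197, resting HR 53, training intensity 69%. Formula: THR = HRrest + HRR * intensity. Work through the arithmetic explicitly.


HRR = HRmax - HRrest = 197 - 53 = 144
THR = 53 + 144 * 0.69
= 152.36 bpm

152.36 bpm


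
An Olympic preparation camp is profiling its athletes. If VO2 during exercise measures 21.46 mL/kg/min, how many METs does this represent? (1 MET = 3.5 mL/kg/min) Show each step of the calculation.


METs = VO2 / 3.5 = 21.46 / 3.5 = 6.13

6.13 METs


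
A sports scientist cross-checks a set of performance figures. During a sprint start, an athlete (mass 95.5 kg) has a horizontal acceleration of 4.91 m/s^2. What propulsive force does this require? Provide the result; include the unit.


Propulsive force = mass * acceleration
= 95.5 kg * 4.91 m/s^2
= 468.91 N

468.91 N


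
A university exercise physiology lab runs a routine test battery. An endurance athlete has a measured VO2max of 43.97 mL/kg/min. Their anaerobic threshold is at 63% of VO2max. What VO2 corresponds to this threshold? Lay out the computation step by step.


Anaerobic threshold VO2 = VO2max * 63%
= 43.97 * 0.63
= 27.7 mL/kg/min

27.7 mL/kg/min


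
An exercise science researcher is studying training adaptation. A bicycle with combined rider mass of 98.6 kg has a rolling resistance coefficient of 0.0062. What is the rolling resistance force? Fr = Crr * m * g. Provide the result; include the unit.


Fr = 0.0062 * 98.6 * 9.81
= 0.61132 * 9.81
= 5.997 N

5.997 N


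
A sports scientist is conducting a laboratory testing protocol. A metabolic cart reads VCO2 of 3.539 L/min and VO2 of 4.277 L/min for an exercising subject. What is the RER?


RER = VCO2 / VO2 = 3.539 / 4.277 = 0.8274

0.8274


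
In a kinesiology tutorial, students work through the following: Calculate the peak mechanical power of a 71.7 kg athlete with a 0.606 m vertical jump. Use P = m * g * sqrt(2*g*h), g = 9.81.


First, sqrt(2gh) = sqrt(2 * 9.81 * 0.606)
= sqrt(11.88972) = 3.448147 m/s
Power = 71.7 * 9.81 * 3.448147 = 2425.35 W

2425.35 W


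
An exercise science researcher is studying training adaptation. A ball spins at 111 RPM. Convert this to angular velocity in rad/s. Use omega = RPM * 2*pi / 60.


omega = 111 * 2 * pi / 60
= 111 * 6.28318531 / 60
= 697.434 / 60
= 11.624 rad/s

11.624 rad/s


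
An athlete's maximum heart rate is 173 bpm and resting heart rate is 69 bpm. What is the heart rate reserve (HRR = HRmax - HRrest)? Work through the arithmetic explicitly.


HRR = HRmax - HRrest
= 173 - 69
= 104 bpm

104 bpm


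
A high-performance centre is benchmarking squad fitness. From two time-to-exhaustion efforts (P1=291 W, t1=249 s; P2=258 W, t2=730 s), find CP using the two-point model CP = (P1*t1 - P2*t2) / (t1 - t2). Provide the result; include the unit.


Work in trial 1 = 72459 J
Work in trial 2 = 188340 J
Delta work = -115881 J
Delta time = -481 s
CP = -115881 / -481 = 240.92 W

240.92 W


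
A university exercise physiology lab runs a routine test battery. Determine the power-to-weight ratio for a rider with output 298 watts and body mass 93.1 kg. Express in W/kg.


P/W = 298 / 93.1 = 3.201 W/kg

3.201 W/kg


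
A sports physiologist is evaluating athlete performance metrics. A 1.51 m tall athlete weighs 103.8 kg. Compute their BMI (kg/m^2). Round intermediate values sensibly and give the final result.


height^2 = 2.2801 m^2
BMI = 103.8 / 2.2801 = 45.52 kg/m^2

45.52 kg/m^2


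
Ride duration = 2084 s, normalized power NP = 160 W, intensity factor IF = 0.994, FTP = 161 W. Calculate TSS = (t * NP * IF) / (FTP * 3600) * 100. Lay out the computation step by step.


Numerator = 2084 * 160 * 0.994 = 331439.36
Denominator = 161 * 3600 = 579600
TSS = 331439.36 / 579600 * 100
= 57.18

57.18 TSS


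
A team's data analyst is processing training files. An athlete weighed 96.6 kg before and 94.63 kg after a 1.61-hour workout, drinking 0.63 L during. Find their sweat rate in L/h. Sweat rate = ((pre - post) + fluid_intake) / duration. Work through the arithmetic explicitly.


Body mass change = 1.97 kg
Total sweat loss = 1.97 + 0.63 = 2.6 L
Rate = 2.6 / 1.61 = 1.615 L/h

1.615 L/h


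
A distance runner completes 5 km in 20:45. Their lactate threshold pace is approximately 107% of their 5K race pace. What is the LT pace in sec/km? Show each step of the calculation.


Convert to seconds: 20 min 45 s = 1245 s
Pace per km = 1245 / 5 = 249.0 s/km
LT pace = 249.0 * 1.07 = 266.43 s/km

266.43 s/km


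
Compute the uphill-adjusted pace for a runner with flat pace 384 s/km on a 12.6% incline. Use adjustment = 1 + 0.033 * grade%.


Adjustment factor = 1 + 0.033 * 12.6 = 1.4158
Grade-adjusted pace = 384 * 1.4158 = 543.67 s/km

543.67 s/km


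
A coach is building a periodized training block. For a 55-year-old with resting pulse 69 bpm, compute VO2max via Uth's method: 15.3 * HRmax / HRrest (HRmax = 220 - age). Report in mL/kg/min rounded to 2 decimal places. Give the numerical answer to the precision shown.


Step 1: HRmax = 220 - 55 = 165 bpm
Step 2: Ratio = 165 / 69 = 2.3913
Step 3: VO2max = 15.3 * 2.3913 = 36.59 mL/kg/min

36.59 mL/kg/min


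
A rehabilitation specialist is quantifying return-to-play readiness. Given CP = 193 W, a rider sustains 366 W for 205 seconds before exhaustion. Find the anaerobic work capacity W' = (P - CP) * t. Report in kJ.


Excess power = 366 - 193 = 173 W
Work above CP = 173 * 205 = 35465 J
W' = 35.465 kJ

35.465 kJ


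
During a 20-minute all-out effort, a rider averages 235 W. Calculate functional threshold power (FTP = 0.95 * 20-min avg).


FTP = 0.95 * 235
= 223.25 W

223.25 W


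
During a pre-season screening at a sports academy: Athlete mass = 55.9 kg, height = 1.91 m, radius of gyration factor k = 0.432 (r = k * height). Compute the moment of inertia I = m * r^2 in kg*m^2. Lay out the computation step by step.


r = k * height = 0.432 * 1.91 = 0.82512 m
r^2 = 0.82512^2 = 0.680823
I = 55.9 * 0.680823 = 38.058 kg*m^2

38.058 kg*m^2


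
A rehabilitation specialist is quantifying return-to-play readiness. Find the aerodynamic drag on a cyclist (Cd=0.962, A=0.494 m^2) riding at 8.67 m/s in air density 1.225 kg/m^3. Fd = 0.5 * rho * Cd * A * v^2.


Fd = 0.5 * 1.225 * 0.962 * 0.494 * 8.67^2
= 0.5 * 1.225 * 0.962 * 0.494 * 75.1689
= 21.88 N

21.88 N


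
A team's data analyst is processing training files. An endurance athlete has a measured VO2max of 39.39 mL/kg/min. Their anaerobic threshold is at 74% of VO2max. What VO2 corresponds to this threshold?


Anaerobic threshold VO2 = VO2max * 74%
= 39.39 * 0.74
= 29.15 mL/kg/min

29.15 mL/kg/min


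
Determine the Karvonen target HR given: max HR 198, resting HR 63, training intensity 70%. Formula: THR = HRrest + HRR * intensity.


HRR = HRmax - HRrest = 198 - 63 = 135
THR = 63 + 135 * 0.7
= 157.5 bpm

157.5 bpm


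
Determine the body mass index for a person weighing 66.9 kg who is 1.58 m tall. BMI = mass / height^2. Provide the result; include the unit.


BMI = mass / height^2
= 66.9 / 1.58^2
= 66.9 / 2.4964
= 26.8 kg/m^2

26.8 kg/m^2


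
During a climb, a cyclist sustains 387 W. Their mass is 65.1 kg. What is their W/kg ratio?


Power-to-weight = 387 W / 65.1 kg
= 5.945 W/kg

5.945 W/kg


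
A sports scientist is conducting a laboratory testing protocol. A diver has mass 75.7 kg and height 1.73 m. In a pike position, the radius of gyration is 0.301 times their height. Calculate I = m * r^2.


r = 0.301 * 1.73 = 0.52073 m
I = m * r^2 = 75.7 * 0.27116 = 20.527 kg*m^2

20.527 kg*m^2


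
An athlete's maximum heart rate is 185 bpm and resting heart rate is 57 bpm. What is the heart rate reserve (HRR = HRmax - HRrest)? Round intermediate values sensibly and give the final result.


HRR = HRmax - HRrest
= 185 - 57
= 128 bpm

128 bpm


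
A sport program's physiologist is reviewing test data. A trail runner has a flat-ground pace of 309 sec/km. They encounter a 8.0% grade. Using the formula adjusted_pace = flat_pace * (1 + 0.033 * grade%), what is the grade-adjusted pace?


Grade factor = 1 + 0.033 * 8.0 = 1.264
Adjusted = 309 * 1.264 = 390.58 sec/km

390.58 s/km


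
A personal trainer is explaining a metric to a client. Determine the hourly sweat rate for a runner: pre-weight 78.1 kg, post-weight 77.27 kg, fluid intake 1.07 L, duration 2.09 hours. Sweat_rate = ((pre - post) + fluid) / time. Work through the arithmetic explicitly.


Mass lost = 78.1 - 77.27 = 0.83 kg
Add fluid consumed: 0.83 + 1.07 = 1.9 L total sweat
Sweat rate = 1.9 / 2.09 = 0.909 L/h

0.909 L/h


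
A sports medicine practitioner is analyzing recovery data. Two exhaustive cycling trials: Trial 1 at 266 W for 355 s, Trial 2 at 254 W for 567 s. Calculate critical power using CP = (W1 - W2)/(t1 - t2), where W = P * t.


W1 = 266 * 355 = 94430 J
W2 = 254 * 567 = 144018 J
CP = (94430 - 144018) / (355 - 567)
= -49588 / -212
= 233.91 W

233.91 W


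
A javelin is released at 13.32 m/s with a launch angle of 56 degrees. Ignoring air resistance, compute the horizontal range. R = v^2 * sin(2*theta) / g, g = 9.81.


Launch speed squared = 177.4224
sin(2 * 56 deg) = 0.927184
Range = 177.4224 * 0.927184 / 9.81
= 16.769 m

16.769 m


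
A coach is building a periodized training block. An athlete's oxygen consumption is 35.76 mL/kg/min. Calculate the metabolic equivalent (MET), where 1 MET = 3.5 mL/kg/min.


MET = VO2 / 3.5
= 35.76 / 3.5
= 10.22 METs

10.22 METs


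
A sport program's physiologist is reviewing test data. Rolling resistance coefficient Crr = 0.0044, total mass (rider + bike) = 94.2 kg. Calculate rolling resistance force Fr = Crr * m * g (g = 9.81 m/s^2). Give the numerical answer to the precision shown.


Fr = Crr * m * g
= 0.0044 * 94.2 * 9.81
= 4.066 N

4.066 N


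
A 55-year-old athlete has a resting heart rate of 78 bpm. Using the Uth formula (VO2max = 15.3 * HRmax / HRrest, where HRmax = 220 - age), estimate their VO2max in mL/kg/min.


HRmax = 220 - 55 = 165 bpm
Ratio = HRmax / HRrest = 165 / 78 = 2.1154
VO2max = 15.3 * 2.1154 = 32.37 mL/kg/min

32.37 mL/kg/min


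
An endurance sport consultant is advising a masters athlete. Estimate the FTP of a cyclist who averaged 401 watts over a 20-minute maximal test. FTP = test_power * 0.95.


FTP = 401 * 0.95 = 380.95 W

380.95 W


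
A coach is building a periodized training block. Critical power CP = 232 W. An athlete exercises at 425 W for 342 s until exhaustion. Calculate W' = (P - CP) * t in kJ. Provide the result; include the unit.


P - CP = 425 - 232 = 193 W
W' = 193 * 342 = 66006 J
= 66006 / 1000 = 66.006 kJ

66.006 kJ


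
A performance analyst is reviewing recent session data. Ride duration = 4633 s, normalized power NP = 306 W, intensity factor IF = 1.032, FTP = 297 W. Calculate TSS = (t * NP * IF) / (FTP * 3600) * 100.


Numerator = 4633 * 306 * 1.032 = 1463064.336
Denominator = 297 * 3600 = 1069200
TSS = 1463064.336 / 1069200 * 100
= 136.84

136.84 TSS


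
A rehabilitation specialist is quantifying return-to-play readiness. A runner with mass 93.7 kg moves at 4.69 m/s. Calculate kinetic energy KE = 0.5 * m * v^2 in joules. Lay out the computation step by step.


v^2 = 4.69^2 = 21.9961
KE = 0.5 * 93.7 * 21.9961
= 1030.52 J

1030.52 J


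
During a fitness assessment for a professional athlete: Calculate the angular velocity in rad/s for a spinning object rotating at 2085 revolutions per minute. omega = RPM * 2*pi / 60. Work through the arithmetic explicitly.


omega = RPM * 2*pi / 60
= 2085 * 6.28318531 / 60
= 218.341 rad/s

218.341 rad/s


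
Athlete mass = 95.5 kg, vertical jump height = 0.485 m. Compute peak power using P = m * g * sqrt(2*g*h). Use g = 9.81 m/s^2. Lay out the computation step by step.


sqrt(2 * 9.81 * 0.485) = sqrt(9.5157) = 3.084753 m/s
P = 95.5 * 9.81 * 3.084753
= 2889.97 W

2889.97 W


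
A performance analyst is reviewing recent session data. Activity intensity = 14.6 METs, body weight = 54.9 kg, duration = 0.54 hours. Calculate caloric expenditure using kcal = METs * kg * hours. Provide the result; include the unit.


kcal = 14.6 * 54.9 * 0.54
= 801.54 * 0.54
= 432.83 kcal

432.83 kcal


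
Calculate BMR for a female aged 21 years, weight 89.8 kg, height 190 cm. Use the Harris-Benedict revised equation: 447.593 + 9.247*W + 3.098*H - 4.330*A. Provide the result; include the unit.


Substituting values:
W term = 9.247 * 89.8 = 830.3806
H term = 3.098 * 190 = 588.62
A term = 4.330 * 21 = 90.93
BMR = 1775.66 kcal/day

1775.66 kcal/day


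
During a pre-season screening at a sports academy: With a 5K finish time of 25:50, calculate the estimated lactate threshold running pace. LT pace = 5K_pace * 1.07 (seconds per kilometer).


Race duration = 1550 s for 5 km
Average pace = 1550 / 5 = 310.0 s/km
LT pace = 310.0 * 1.07
= 331.7 s/km

331.7 s/km


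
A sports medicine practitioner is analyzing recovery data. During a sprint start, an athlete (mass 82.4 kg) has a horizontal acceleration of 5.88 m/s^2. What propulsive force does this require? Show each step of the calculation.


Propulsive force = mass * acceleration
= 82.4 kg * 5.88 m/s^2
= 484.51 N

484.51 N


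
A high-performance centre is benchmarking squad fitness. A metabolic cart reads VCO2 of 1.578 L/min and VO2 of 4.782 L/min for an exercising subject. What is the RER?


RER = VCO2 / VO2 = 1.578 / 4.782 = 0.33

0.33


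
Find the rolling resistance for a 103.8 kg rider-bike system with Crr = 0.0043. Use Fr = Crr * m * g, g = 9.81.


m * g = 103.8 * 9.81 = 1018.278 N
Fr = 0.0043 * 1018.278 = 4.379 N

4.379 N


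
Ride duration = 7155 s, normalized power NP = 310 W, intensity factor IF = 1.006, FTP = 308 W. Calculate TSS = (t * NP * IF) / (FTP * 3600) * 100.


Numerator = 7155 * 310 * 1.006 = 2231358.3
Denominator = 308 * 3600 = 1108800
TSS = 2231358.3 / 1108800 * 100
= 201.24

201.24 TSS


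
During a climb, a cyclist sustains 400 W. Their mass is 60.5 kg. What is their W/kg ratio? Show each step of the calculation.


Power-to-weight = 400 W / 60.5 kg
= 6.612 W/kg

6.612 W/kg


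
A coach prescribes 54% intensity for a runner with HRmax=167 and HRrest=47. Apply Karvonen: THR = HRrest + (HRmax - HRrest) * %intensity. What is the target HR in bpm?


Heart rate reserve = 167 - 47 = 120
Intensity fraction = 54 / 100 = 0.54
THR = 47 + 120 * 0.54 = 111.8 bpm

111.8 bpm


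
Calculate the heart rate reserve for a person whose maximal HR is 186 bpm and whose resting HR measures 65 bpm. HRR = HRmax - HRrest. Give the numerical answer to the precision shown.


HRmax = 186 bpm
HRrest = 65 bpm
HRR = 186 - 65 = 121 bpm

121 bpm


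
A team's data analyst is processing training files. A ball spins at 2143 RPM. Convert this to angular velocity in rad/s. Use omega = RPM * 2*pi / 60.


omega = 2143 * 2 * pi / 60
= 2143 * 6.28318531 / 60
= 13464.866 / 60
= 224.414 rad/s

224.414 rad/s


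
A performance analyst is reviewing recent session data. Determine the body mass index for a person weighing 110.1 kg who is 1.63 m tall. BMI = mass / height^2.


BMI = mass / height^2
= 110.1 / 1.63^2
= 110.1 / 2.6569
= 41.44 kg/m^2

41.44 kg/m^2


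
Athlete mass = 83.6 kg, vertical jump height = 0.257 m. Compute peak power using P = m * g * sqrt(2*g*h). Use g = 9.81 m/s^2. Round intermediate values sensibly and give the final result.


sqrt(2 * 9.81 * 0.257) = sqrt(5.04234) = 2.245516 m/s
P = 83.6 * 9.81 * 2.245516
= 1841.58 W

1841.58 W


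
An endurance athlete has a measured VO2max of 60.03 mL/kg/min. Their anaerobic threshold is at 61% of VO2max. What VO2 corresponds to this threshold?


Anaerobic threshold VO2 = VO2max * 61%
= 60.03 * 0.61
= 36.62 mL/kg/min

36.62 mL/kg/min


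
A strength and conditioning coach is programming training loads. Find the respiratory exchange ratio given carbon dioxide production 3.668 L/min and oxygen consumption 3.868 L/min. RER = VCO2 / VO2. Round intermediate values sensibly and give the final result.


VCO2 = 3.668 L/min
VO2 = 3.868 L/min
RER = 3.668 / 3.868 = 0.9483

0.9483


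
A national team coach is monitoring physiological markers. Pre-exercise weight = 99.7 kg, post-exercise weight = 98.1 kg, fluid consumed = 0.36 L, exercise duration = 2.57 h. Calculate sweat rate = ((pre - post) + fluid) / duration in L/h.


Weight loss = 99.7 - 98.1 = 1.6 kg (approx L)
Total sweat = 1.6 + 0.36 = 1.96 L
Sweat rate = 1.96 / 2.57 = 0.763 L/h

0.763 L/h


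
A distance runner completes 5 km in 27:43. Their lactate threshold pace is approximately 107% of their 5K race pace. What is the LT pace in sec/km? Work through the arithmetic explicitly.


Convert to seconds: 27 min 43 s = 1663 s
Pace per km = 1663 / 5 = 332.6 s/km
LT pace = 332.6 * 1.07 = 355.88 s/km

355.88 s/km


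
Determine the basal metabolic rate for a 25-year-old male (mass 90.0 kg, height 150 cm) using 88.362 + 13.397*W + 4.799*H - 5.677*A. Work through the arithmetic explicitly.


BMR = 88.362 + 13.397*90.0 + 4.799*150 - 5.677*25
= 1872.02 kcal/day

1872.02 kcal/day


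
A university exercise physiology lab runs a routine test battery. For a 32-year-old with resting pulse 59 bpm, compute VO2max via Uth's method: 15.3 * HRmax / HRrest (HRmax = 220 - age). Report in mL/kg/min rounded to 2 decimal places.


Step 1: HRmax = 220 - 32 = 188 bpm
Step 2: Ratio = 188 / 59 = 3.1864
Step 3: VO2max = 15.3 * 3.1864 = 48.75 mL/kg/min

48.75 mL/kg/min


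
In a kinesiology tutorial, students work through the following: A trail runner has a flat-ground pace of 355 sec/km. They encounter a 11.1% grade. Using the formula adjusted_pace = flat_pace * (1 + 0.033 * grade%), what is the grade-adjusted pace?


Grade factor = 1 + 0.033 * 11.1 = 1.3663
Adjusted = 355 * 1.3663 = 485.04 sec/km

485.04 s/km


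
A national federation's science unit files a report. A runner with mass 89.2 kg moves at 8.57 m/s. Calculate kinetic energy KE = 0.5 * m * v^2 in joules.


v^2 = 8.57^2 = 73.4449
KE = 0.5 * 89.2 * 73.4449
= 3275.64 J

3275.64 J


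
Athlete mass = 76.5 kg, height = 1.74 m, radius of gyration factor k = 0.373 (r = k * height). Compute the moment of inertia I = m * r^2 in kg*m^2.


r = k * height = 0.373 * 1.74 = 0.64902 m
r^2 = 0.64902^2 = 0.421227
I = 76.5 * 0.421227 = 32.224 kg*m^2

32.224 kg*m^2


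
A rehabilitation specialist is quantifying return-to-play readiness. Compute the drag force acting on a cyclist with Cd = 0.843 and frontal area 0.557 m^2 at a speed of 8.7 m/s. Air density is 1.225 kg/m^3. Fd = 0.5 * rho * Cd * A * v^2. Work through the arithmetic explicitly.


Step 1: v^2 = 75.69
Step 2: Fd = 0.5 * 1.225 * 0.843 * 0.557 * 75.69
= 21.768 N

21.768 N


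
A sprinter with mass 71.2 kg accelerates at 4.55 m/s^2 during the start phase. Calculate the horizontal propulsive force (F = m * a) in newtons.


F = m * a
= 71.2 * 4.55
= 323.96 N

323.96 N


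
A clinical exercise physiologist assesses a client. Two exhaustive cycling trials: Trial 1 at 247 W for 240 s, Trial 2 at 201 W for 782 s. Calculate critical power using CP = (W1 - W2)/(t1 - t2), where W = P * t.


W1 = 247 * 240 = 59280 J
W2 = 201 * 782 = 157182 J
CP = (59280 - 157182) / (240 - 782)
= -97902 / -542
= 180.63 W

180.63 W


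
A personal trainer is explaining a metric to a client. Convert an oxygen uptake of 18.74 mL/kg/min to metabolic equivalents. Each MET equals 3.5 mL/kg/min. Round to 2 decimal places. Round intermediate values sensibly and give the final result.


One MET = 3.5 mL/kg/min
Number of METs = 18.74 / 3.5
= 5.35 METs

5.35 METs


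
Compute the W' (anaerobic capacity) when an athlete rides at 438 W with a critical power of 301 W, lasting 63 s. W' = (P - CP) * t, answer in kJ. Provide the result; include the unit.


Above-CP power = 137 W
Duration = 63 s
W' = 137 * 63 = 8631 J
Convert: 8631 / 1000 = 8.631 kJ

8.631 kJ


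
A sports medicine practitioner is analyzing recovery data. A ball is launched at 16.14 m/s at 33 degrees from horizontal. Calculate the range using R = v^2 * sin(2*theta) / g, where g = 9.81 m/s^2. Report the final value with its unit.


sin(2 * 33) = sin(66) = 0.913545
v^2 = 16.14^2 = 260.4996
R = 260.4996 * 0.913545 / 9.81
= 24.259 m

24.259 m


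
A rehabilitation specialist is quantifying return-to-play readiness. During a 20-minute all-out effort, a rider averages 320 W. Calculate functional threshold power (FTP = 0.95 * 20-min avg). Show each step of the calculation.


FTP = 0.95 * 320
= 304.0 W

304.0 W


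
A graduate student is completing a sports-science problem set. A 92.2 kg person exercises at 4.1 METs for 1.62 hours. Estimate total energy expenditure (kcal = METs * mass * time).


Energy = METs * mass(kg) * time(h)
= 4.1 * 92.2 * 1.62
= 612.39 kcal

612.39 kcal


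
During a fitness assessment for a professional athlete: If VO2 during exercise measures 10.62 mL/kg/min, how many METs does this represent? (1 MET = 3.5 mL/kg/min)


METs = VO2 / 3.5 = 10.62 / 3.5 = 3.03

3.03 METs


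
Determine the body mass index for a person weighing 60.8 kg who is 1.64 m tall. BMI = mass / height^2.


BMI = mass / height^2
= 60.8 / 1.64^2
= 60.8 / 2.6896
= 22.61 kg/m^2

22.61 kg/m^2


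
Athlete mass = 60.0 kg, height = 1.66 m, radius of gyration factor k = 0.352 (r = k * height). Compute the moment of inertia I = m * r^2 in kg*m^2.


r = k * height = 0.352 * 1.66 = 0.58432 m
r^2 = 0.58432^2 = 0.34143
I = 60.0 * 0.34143 = 20.486 kg*m^2

20.486 kg*m^2


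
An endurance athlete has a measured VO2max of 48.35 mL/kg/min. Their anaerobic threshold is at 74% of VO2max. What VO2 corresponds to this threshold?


Anaerobic threshold VO2 = VO2max * 74%
= 48.35 * 0.74
= 35.78 mL/kg/min

35.78 mL/kg/min


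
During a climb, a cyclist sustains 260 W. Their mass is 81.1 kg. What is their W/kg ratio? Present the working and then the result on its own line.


Power-to-weight = 260 W / 81.1 kg
= 3.206 W/kg

3.206 W/kg


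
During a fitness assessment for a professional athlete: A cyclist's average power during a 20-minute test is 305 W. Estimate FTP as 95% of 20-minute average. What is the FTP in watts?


FTP = 20-min power * 0.95
= 305 * 0.95
= 289.75 W

289.75 W


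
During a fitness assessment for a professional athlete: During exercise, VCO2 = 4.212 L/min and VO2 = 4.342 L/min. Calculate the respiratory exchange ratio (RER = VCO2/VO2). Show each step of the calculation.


RER = VCO2 / VO2
= 4.212 / 4.342
= 0.9701

0.9701


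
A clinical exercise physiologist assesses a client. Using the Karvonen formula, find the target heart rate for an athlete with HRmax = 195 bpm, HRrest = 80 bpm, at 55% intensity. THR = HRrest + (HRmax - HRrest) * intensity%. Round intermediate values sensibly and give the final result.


HRR = 195 - 80 = 115
THR = 80 + 115 * 0.55
= 80 + 63.25
= 143.25 bpm

143.25 bpm


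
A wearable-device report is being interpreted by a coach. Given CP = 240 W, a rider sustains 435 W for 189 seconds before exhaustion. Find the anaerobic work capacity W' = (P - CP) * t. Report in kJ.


Excess power = 435 - 240 = 195 W
Work above CP = 195 * 189 = 36855 J
W' = 36.855 kJ

36.855 kJ


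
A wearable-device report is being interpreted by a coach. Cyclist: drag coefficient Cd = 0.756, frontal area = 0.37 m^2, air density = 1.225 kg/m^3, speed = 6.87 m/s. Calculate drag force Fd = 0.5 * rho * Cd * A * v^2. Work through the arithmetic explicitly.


v^2 = 6.87^2 = 47.1969
Fd = 0.5 * 1.225 * 0.756 * 0.37 * 47.1969
= 8.086 N

8.086 N


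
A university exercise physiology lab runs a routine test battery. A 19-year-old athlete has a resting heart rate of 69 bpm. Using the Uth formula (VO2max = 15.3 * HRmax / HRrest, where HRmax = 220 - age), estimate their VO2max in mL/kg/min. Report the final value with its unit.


HRmax = 220 - 19 = 201 bpm
Ratio = HRmax / HRrest = 201 / 69 = 2.913
VO2max = 15.3 * 2.913 = 44.57 mL/kg/min

44.57 mL/kg/min


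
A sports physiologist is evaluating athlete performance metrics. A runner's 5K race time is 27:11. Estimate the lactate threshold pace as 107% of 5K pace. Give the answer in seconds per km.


Total race time = 27*60 + 11 = 1631 seconds
5K pace = 1631 / 5 = 326.2 sec/km
LT pace = 326.2 * 1.07 = 349.03 sec/km

349.03 s/km


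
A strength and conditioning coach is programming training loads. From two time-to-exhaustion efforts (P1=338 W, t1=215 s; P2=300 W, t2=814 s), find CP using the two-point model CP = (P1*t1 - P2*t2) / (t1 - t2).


Work in trial 1 = 72670 J
Work in trial 2 = 244200 J
Delta work = -171530 J
Delta time = -599 s
CP = -171530 / -599 = 286.36 W

286.36 W


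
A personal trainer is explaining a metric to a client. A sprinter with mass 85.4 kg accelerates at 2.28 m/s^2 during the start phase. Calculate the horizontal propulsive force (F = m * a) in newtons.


F = m * a
= 85.4 * 2.28
= 194.71 N

194.71 N


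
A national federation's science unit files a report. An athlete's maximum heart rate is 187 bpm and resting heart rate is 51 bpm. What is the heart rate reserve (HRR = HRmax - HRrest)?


HRR = HRmax - HRrest
= 187 - 51
= 136 bpm

136 bpm


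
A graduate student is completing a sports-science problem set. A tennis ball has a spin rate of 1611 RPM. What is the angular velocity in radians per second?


Convert RPM to rad/s: multiply by 2*pi and divide by 60
omega = 1611 * 2 * pi / 60
= 168.704 rad/s

168.704 rad/s


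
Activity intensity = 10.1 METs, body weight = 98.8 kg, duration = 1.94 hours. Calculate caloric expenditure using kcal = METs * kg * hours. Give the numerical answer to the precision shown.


kcal = 10.1 * 98.8 * 1.94
= 997.88 * 1.94
= 1935.89 kcal

1935.89 kcal


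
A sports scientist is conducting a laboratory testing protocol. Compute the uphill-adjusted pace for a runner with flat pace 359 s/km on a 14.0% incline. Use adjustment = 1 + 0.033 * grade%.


Adjustment factor = 1 + 0.033 * 14.0 = 1.462
Grade-adjusted pace = 359 * 1.462 = 524.86 s/km

524.86 s/km


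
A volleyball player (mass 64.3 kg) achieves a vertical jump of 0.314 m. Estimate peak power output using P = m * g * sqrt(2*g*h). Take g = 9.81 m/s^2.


2 * g * h = 2 * 9.81 * 0.314 = 6.16068
sqrt(6.16068) = 2.482072 m/s
P = 64.3 * 9.81 * 2.482072 = 1565.65 W

1565.65 W


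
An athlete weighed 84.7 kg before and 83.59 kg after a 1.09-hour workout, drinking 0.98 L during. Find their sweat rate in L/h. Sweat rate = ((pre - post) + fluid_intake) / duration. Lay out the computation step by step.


Body mass change = 1.11 kg
Total sweat loss = 1.11 + 0.98 = 2.09 L
Rate = 2.09 / 1.09 = 1.917 L/h

1.917 L/h


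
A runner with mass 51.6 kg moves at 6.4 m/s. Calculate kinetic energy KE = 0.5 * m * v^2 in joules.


v^2 = 6.4^2 = 40.96
KE = 0.5 * 51.6 * 40.96
= 1056.77 J

1056.77 J


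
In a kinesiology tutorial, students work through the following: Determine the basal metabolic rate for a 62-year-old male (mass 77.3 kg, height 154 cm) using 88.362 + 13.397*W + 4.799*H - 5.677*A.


BMR = 88.362 + 13.397*77.3 + 4.799*154 - 5.677*62
= 1511.02 kcal/day

1511.02 kcal/day


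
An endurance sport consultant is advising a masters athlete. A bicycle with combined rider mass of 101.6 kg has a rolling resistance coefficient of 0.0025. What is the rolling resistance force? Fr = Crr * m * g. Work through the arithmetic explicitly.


Fr = 0.0025 * 101.6 * 9.81
= 0.254 * 9.81
= 2.492 N

2.492 N


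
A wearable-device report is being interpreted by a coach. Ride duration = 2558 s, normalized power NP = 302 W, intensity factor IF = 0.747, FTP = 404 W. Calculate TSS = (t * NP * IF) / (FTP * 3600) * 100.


Numerator = 2558 * 302 * 0.747 = 577069.452
Denominator = 404 * 3600 = 1454400
TSS = 577069.452 / 1454400 * 100
= 39.68

39.68 TSS


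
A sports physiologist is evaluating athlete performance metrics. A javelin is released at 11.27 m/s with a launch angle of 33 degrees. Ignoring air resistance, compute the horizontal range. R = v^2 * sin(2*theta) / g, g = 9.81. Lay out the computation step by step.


Launch speed squared = 127.0129
sin(2 * 33 deg) = 0.913545
Range = 127.0129 * 0.913545 / 9.81
= 11.828 m

11.828 m


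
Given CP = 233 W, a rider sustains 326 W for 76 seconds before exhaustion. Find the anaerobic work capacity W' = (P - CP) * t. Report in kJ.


Excess power = 326 - 233 = 93 W
Work above CP = 93 * 76 = 7068 J
W' = 7.068 kJ

7.068 kJ


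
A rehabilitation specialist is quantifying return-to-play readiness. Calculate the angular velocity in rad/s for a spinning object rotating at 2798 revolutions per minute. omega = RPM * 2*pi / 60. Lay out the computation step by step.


omega = RPM * 2*pi / 60
= 2798 * 6.28318531 / 60
= 293.006 rad/s

293.006 rad/s


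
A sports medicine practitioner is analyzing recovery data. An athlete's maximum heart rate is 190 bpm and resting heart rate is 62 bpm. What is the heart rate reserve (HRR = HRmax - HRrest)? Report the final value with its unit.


HRR = HRmax - HRrest
= 190 - 62
= 128 bpm

128 bpm


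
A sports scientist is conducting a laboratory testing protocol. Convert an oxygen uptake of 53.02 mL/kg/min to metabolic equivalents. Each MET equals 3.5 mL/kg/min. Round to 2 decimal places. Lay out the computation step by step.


One MET = 3.5 mL/kg/min
Number of METs = 53.02 / 3.5
= 15.15 METs

15.15 METs


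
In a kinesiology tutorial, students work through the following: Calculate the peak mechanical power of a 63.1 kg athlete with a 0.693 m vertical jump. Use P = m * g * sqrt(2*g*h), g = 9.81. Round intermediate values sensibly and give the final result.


First, sqrt(2gh) = sqrt(2 * 9.81 * 0.693)
= sqrt(13.59666) = 3.687365 m/s
Power = 63.1 * 9.81 * 3.687365 = 2282.52 W

2282.52 W


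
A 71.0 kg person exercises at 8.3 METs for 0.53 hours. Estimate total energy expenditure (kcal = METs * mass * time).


Energy = METs * mass(kg) * time(h)
= 8.3 * 71.0 * 0.53
= 312.33 kcal

312.33 kcal


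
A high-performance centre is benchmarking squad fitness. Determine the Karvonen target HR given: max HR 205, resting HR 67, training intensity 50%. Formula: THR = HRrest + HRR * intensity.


HRR = HRmax - HRrest = 205 - 67 = 138
THR = 67 + 138 * 0.5
= 136.0 bpm

136.0 bpm


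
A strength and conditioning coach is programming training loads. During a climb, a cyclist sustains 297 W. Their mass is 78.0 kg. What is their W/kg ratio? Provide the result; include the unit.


Power-to-weight = 297 W / 78.0 kg
= 3.808 W/kg

3.808 W/kg


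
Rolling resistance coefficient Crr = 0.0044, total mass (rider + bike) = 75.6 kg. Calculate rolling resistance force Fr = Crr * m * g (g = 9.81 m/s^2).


Fr = Crr * m * g
= 0.0044 * 75.6 * 9.81
= 3.263 N

3.263 N


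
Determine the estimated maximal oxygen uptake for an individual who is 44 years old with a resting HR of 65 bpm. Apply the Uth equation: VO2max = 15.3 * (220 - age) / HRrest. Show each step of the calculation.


HRmax = 220 - 44 = 176
VO2max = 15.3 * (176 / 65)
= 15.3 * 2.7077
= 41.43 mL/kg/min

41.43 mL/kg/min


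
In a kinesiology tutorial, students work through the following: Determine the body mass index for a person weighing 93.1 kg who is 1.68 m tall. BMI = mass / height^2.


BMI = mass / height^2
= 93.1 / 1.68^2
= 93.1 / 2.8224
= 32.99 kg/m^2

32.99 kg/m^2


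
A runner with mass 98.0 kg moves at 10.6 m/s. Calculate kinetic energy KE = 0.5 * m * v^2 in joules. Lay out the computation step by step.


v^2 = 10.6^2 = 112.36
KE = 0.5 * 98.0 * 112.36
= 5505.64 J

5505.64 J


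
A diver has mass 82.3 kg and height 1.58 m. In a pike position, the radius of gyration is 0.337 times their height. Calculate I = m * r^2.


r = 0.337 * 1.58 = 0.53246 m
I = m * r^2 = 82.3 * 0.283514 = 23.333 kg*m^2

23.333 kg*m^2


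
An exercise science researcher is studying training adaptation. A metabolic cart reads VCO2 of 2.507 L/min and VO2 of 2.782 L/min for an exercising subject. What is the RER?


RER = VCO2 / VO2 = 2.507 / 2.782 = 0.9012

0.9012


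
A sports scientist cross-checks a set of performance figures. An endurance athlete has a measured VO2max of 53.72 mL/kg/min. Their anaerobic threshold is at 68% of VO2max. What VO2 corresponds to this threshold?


Anaerobic threshold VO2 = VO2max * 68%
= 53.72 * 0.68
= 36.53 mL/kg/min

36.53 mL/kg/min


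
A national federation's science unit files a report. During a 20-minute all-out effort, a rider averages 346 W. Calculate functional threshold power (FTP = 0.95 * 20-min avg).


FTP = 0.95 * 346
= 328.7 W

328.7 W


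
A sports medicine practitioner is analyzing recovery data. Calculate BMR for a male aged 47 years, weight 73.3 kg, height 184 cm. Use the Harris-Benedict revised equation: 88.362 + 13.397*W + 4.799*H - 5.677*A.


Substituting values:
W term = 13.397 * 73.3 = 982.0001
H term = 4.799 * 184 = 883.016
A term = 5.677 * 47 = 266.819
BMR = 1686.56 kcal/day

1686.56 kcal/day


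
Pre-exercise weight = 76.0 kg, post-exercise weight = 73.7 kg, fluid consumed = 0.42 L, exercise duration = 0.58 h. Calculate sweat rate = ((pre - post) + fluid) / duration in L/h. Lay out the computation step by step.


Weight loss = 76.0 - 73.7 = 2.3 kg (approx L)
Total sweat = 2.3 + 0.42 = 2.72 L
Sweat rate = 2.72 / 0.58 = 4.69 L/h

4.69 L/h


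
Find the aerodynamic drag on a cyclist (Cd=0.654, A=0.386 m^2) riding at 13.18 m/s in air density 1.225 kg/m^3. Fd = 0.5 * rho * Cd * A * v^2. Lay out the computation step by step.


Fd = 0.5 * 1.225 * 0.654 * 0.386 * 13.18^2
= 0.5 * 1.225 * 0.654 * 0.386 * 173.7124
= 26.86 N

26.86 N


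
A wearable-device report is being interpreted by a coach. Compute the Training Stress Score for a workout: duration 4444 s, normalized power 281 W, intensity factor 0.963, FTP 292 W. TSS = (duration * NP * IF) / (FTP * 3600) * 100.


Product = 4444 * 281 * 0.963 = 1202559.732
Base = 292 * 3600 = 1051200
TSS = 1202559.732 / 1051200 * 100 = 114.4

114.4 TSS


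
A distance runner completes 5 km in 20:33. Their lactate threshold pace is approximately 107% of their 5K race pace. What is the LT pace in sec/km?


Convert to seconds: 20 min 33 s = 1233 s
Pace per km = 1233 / 5 = 246.6 s/km
LT pace = 246.6 * 1.07 = 263.86 s/km

263.86 s/km


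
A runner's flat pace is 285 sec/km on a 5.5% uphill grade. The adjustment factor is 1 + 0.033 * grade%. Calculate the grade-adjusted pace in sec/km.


Factor = 1 + 0.033 * 5.5 = 1.1815
Adjusted pace = 285 * 1.1815
= 336.73 sec/km

336.73 s/km


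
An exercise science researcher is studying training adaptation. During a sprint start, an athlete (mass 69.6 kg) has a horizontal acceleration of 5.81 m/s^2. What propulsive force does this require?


Propulsive force = mass * acceleration
= 69.6 kg * 5.81 m/s^2
= 404.38 N

404.38 N


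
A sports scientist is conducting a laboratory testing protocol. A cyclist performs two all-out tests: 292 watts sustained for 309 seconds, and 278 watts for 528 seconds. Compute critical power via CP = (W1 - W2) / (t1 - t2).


W1 = P1 * t1 = 292 * 309 = 90228 J
W2 = P2 * t2 = 278 * 528 = 146784 J
CP = (90228 - 146784) / (309 - 528)
= 258.25 W

258.25 W


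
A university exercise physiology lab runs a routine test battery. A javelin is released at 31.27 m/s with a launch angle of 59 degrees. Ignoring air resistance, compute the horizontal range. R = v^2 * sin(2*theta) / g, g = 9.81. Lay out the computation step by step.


Launch speed squared = 977.8129
sin(2 * 59 deg) = 0.882948
Range = 977.8129 * 0.882948 / 9.81
= 88.008 m

88.008 m


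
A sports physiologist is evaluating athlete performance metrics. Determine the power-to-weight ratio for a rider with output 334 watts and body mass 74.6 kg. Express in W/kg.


P/W = 334 / 74.6 = 4.477 W/kg

4.477 W/kg


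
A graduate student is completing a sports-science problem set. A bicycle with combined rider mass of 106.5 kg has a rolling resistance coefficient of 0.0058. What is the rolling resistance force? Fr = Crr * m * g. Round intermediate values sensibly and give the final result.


Fr = 0.0058 * 106.5 * 9.81
= 0.6177 * 9.81
= 6.06 N

6.06 N


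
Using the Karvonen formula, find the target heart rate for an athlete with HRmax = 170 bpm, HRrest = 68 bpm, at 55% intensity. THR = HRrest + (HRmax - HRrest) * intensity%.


HRR = 170 - 68 = 102
THR = 68 + 102 * 0.55
= 68 + 56.1
= 124.1 bpm

124.1 bpm


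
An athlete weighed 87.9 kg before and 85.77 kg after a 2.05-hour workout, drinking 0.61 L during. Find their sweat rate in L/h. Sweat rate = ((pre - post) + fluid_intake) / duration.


Body mass change = 2.13 kg
Total sweat loss = 2.13 + 0.61 = 2.74 L
Rate = 2.74 / 2.05 = 1.337 L/h

1.337 L/h


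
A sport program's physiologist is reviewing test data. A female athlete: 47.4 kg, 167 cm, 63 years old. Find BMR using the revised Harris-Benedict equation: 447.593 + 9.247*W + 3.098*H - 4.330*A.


Intercept = 447.593
Weight contribution = 9.247 * 47.4 = 438.3078
Height contribution = 3.098 * 167 = 517.366
Age contribution = 4.33 * 63 = 272.79
BMR = 447.593 + 438.3078 + 517.366 - 272.79
= 1130.48 kcal/day

1130.48 kcal/day


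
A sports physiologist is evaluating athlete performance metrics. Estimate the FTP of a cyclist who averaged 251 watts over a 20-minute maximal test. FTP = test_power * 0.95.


FTP = 251 * 0.95 = 238.45 W

238.45 W


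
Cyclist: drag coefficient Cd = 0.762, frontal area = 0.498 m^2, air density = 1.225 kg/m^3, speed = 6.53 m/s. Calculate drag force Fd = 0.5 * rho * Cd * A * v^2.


v^2 = 6.53^2 = 42.6409
Fd = 0.5 * 1.225 * 0.762 * 0.498 * 42.6409
= 9.911 N

9.911 N


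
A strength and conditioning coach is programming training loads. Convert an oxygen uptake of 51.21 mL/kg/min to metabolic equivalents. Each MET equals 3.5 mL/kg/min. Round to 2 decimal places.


One MET = 3.5 mL/kg/min
Number of METs = 51.21 / 3.5
= 14.63 METs

14.63 METs


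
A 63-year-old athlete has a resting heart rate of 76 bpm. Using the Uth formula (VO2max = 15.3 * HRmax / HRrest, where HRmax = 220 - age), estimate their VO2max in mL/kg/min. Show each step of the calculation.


HRmax = 220 - 63 = 157 bpm
Ratio = HRmax / HRrest = 157 / 76 = 2.0658
VO2max = 15.3 * 2.0658 = 31.61 mL/kg/min

31.61 mL/kg/min


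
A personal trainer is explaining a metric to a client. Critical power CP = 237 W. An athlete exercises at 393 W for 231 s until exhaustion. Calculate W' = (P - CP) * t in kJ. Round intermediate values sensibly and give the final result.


P - CP = 393 - 237 = 156 W
W' = 156 * 231 = 36036 J
= 36036 / 1000 = 36.036 kJ

36.036 kJ
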